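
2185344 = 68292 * 32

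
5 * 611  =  3055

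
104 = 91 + 13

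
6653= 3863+2790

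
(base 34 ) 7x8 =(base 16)2406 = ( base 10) 9222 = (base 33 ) 8FF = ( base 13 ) 4275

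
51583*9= 464247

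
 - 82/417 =-82/417=- 0.20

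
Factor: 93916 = 2^2*53^1*443^1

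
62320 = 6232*10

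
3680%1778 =124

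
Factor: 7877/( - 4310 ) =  - 2^(- 1)*5^ ( - 1)*431^( - 1) * 7877^1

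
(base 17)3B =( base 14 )46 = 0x3e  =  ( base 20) 32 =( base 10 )62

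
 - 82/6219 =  - 1 + 6137/6219 = - 0.01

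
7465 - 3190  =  4275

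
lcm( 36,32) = 288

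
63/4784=63/4784 = 0.01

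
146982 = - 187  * ( - 786)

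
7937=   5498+2439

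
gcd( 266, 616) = 14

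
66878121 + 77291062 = 144169183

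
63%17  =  12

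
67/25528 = 67/25528 = 0.00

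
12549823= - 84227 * ( - 149 )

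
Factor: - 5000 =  - 2^3*5^4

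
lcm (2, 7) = 14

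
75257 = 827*91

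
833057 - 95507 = 737550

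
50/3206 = 25/1603 = 0.02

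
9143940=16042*570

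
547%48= 19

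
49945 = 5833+44112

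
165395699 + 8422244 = 173817943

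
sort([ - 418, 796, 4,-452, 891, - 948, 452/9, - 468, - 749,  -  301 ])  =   [ - 948, - 749 , - 468, - 452, - 418, - 301, 4, 452/9, 796, 891 ]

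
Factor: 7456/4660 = 2^3 * 5^( - 1) = 8/5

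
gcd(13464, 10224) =72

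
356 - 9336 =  - 8980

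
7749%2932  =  1885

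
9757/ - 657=-15+98/657 = - 14.85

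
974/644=1 + 165/322=1.51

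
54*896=48384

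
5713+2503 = 8216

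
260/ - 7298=  -  1+ 3519/3649 =-  0.04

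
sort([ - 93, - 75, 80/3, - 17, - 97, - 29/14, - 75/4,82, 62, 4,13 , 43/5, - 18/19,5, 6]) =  [ - 97,  -  93, - 75, - 75/4, - 17, - 29/14, - 18/19, 4, 5, 6, 43/5, 13, 80/3,  62, 82]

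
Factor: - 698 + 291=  - 11^1*37^1= - 407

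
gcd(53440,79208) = 8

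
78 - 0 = 78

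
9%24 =9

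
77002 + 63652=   140654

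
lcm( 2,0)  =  0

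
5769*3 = 17307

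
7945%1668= 1273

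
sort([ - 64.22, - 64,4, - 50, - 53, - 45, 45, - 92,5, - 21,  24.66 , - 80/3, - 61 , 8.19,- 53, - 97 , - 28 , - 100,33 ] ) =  [ - 100, - 97, - 92, - 64.22 , - 64, - 61, - 53, - 53, - 50, - 45, - 28 , - 80/3, - 21 , 4 , 5,8.19, 24.66,33,  45]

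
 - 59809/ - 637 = 93 + 568/637  =  93.89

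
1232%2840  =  1232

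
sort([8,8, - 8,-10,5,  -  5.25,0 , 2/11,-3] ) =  [ - 10, - 8, - 5.25, - 3, 0,  2/11,5, 8,8] 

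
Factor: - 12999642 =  -2^1 * 3^1*2166607^1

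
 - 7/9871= -1+9864/9871=- 0.00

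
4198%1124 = 826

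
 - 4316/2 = -2158 = - 2158.00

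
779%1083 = 779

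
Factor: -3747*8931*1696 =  - 2^5 * 3^2*13^1*53^1*229^1*1249^1 = -56755719072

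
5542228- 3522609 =2019619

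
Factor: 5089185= 3^2*5^1*113093^1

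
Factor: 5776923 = 3^1*17^1 * 227^1*499^1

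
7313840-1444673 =5869167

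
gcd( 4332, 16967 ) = 361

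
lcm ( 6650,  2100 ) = 39900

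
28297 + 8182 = 36479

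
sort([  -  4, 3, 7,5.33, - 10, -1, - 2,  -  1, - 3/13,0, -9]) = [ - 10, - 9, - 4, - 2, - 1,- 1, - 3/13, 0,  3, 5.33, 7]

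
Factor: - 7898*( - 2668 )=2^3 * 11^1*23^1*29^1*359^1 = 21071864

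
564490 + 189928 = 754418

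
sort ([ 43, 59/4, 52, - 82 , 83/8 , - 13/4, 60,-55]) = [ - 82, - 55, - 13/4, 83/8,59/4,  43,  52,  60]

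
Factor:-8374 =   -  2^1  *53^1*79^1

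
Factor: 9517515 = 3^1*5^1*7^2 * 23^1*563^1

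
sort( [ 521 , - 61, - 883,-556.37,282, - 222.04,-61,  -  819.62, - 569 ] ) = [-883,-819.62, - 569 , - 556.37,-222.04,- 61,-61,282,521 ] 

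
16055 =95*169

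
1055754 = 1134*931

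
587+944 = 1531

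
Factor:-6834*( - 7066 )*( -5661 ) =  -273364278084 = -2^2*3^3*17^2*37^1*67^1*3533^1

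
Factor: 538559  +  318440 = 856999 = 11^1*13^2*461^1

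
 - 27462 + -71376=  - 98838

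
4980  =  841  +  4139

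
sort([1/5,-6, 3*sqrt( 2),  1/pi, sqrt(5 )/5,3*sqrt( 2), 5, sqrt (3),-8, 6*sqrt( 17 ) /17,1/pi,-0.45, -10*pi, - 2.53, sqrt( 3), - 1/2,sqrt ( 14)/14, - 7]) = [ - 10*pi, -8, - 7, -6,-2.53, - 1/2,  -  0.45, 1/5 , sqrt( 14)/14, 1/pi,1/pi, sqrt ( 5) /5 , 6*sqrt ( 17)/17,sqrt(3 ), sqrt( 3 ), 3 * sqrt(2), 3*sqrt (2), 5] 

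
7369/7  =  7369/7 = 1052.71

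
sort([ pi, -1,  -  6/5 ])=[ - 6/5, - 1, pi ] 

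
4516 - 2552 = 1964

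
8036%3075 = 1886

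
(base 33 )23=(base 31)27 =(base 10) 69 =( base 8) 105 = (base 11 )63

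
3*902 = 2706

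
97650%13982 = 13758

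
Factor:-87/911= - 3^1*29^1 * 911^( - 1) 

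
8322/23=8322/23 = 361.83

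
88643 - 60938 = 27705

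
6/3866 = 3/1933 = 0.00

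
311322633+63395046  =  374717679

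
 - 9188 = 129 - 9317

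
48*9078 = 435744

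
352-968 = -616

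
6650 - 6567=83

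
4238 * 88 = 372944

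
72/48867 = 24/16289 = 0.00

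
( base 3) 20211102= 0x1373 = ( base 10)4979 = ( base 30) 5ft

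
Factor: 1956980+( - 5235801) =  - 3278821  =  - 7^1*13^1 *137^1 *263^1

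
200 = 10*20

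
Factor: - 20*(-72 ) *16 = 2^9 *3^2*5^1 = 23040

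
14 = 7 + 7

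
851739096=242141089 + 609598007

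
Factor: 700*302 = 2^3*5^2*7^1*151^1 = 211400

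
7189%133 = 7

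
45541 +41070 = 86611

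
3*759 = 2277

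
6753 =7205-452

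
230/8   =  28 + 3/4 = 28.75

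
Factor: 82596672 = 2^6*3^5*47^1*113^1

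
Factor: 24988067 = 13^1*47^1*40897^1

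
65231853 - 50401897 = 14829956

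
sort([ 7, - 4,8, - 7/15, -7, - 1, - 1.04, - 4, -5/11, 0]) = [ - 7,-4, - 4, - 1.04, - 1, - 7/15, - 5/11, 0,7,8 ]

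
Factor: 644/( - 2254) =-2/7 =- 2^1 * 7^ (-1)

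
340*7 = 2380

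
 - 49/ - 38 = 1 + 11/38 =1.29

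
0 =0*19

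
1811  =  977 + 834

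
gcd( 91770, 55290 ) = 570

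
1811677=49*36973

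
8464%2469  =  1057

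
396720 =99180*4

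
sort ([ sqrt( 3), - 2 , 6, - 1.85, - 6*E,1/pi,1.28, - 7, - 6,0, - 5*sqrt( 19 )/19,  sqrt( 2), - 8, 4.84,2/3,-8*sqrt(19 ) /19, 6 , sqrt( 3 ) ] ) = [ - 6*E, - 8, - 7, - 6 ,- 2, - 1.85, - 8*sqrt( 19 ) /19, - 5*sqrt(19)/19,0 , 1/pi, 2/3,1.28, sqrt( 2),sqrt(3 ), sqrt( 3),4.84, 6,6 ] 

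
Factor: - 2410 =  - 2^1 * 5^1*  241^1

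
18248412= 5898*3094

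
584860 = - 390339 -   -  975199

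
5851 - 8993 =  - 3142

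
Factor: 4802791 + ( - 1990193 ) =2^1*1091^1 * 1289^1  =  2812598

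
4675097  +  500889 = 5175986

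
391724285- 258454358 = 133269927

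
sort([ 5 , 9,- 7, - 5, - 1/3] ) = [ - 7,  -  5, - 1/3,5 , 9] 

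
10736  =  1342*8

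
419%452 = 419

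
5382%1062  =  72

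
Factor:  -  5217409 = -241^1*21649^1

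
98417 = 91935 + 6482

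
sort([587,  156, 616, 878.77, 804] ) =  [156,587, 616, 804 , 878.77]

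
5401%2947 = 2454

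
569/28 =20 + 9/28 = 20.32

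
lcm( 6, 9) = 18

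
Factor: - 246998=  - 2^1* 123499^1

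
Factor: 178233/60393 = 121/41= 11^2 *41^( - 1 )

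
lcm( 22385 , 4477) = 22385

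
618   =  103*6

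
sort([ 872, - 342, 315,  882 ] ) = [ - 342,315,872, 882]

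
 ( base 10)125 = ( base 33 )3q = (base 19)6B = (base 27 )4H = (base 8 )175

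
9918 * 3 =29754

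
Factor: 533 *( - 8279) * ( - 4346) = 2^1 * 13^1*17^1 * 41^2*53^1 * 487^1 = 19177624622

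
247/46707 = 247/46707  =  0.01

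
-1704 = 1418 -3122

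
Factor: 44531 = 44531^1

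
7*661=4627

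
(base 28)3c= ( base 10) 96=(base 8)140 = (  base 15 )66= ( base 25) 3L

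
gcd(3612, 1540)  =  28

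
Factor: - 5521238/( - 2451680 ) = 2760619/1225840 = 2^ ( - 4 )*5^(-1 )*7^( - 1 )*11^(-1) * 199^( - 1)*1381^1*1999^1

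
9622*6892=66314824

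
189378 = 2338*81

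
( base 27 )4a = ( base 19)64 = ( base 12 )9A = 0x76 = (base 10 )118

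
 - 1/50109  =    -  1/50109=- 0.00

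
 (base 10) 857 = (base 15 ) 3c2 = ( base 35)oh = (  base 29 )10g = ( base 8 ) 1531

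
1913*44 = 84172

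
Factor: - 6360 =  - 2^3*3^1*5^1*53^1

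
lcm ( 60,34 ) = 1020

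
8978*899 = 8071222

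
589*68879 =40569731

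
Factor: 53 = 53^1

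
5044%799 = 250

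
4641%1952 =737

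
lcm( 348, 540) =15660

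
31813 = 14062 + 17751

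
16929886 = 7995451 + 8934435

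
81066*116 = 9403656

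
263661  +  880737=1144398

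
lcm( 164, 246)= 492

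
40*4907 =196280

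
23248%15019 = 8229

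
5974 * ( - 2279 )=-13614746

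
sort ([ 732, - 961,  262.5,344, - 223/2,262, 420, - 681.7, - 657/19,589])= [ - 961, - 681.7, - 223/2, - 657/19,262,262.5, 344,420,589,732]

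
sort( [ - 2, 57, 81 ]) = [ - 2,57,81 ] 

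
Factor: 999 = 3^3 * 37^1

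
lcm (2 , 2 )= 2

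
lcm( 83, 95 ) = 7885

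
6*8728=52368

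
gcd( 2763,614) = 307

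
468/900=13/25 = 0.52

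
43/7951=43/7951 = 0.01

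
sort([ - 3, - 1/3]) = [-3, - 1/3 ]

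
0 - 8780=  -  8780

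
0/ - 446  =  0/1 =- 0.00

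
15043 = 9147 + 5896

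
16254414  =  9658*1683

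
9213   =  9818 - 605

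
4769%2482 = 2287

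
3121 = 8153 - 5032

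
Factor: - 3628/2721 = -2^2*3^ (-1) = -4/3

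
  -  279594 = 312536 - 592130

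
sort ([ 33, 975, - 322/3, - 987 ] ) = [ - 987,  -  322/3, 33 , 975]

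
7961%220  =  41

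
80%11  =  3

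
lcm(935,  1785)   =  19635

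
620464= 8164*76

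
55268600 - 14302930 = 40965670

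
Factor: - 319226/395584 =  - 159613/197792 = -2^( - 5 )*7^(  -  1 ) *17^1 * 41^1*229^1*883^(- 1)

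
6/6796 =3/3398 = 0.00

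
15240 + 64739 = 79979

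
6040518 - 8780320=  - 2739802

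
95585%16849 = 11340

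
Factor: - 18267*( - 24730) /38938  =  3^1 * 5^1*2473^1*6089^1 * 19469^( - 1) =225871455/19469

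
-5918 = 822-6740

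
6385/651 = 9 + 526/651 = 9.81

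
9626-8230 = 1396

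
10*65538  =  655380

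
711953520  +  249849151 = 961802671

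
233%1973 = 233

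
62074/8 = 31037/4 = 7759.25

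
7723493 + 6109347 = 13832840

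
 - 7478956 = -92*81293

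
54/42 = 1 + 2/7= 1.29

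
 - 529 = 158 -687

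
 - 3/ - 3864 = 1/1288 =0.00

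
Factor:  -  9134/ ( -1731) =2^1*3^ (  -  1 )*577^(-1)* 4567^1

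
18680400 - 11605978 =7074422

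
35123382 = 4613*7614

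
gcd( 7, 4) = 1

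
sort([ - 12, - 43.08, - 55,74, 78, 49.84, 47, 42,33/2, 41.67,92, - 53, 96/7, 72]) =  [ - 55, -53, - 43.08, - 12 , 96/7,  33/2, 41.67,42, 47, 49.84, 72 , 74, 78,92 ] 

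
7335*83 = 608805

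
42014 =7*6002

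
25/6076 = 25/6076 =0.00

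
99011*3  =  297033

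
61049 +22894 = 83943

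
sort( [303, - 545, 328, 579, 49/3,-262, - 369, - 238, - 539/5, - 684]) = [-684, - 545 , - 369, - 262 , -238, - 539/5,49/3, 303,  328, 579]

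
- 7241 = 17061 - 24302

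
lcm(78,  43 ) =3354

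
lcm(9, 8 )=72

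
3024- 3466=- 442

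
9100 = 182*50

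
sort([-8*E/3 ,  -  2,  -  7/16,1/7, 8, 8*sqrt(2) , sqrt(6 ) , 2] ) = [ - 8*E/3,-2,-7/16,1/7, 2,sqrt(6),8 , 8*sqrt (2)]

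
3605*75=270375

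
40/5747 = 40/5747  =  0.01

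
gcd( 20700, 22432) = 4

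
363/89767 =363/89767=0.00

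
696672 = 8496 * 82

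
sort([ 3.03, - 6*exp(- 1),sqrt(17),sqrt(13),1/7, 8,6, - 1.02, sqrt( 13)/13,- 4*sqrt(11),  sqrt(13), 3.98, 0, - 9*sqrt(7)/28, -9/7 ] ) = [ - 4*sqrt(11), - 6*exp( - 1), - 9/7,-1.02, - 9 * sqrt(7)/28, 0, 1/7, sqrt(13)/13, 3.03, sqrt(13),sqrt(13 ), 3.98, sqrt( 17), 6,8]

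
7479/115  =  65+4/115 = 65.03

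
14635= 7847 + 6788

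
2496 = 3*832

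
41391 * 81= 3352671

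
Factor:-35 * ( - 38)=2^1*5^1*7^1*19^1   =  1330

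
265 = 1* 265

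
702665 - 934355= -231690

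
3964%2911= 1053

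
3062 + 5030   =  8092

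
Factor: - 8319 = -3^1*47^1*59^1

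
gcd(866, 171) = 1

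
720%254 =212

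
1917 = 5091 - 3174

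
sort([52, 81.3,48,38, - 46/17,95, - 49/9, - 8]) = [ - 8 ,- 49/9 , - 46/17,38 , 48,52, 81.3, 95 ]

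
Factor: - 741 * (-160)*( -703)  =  -2^5*3^1*5^1*13^1*19^2*37^1  =  -83347680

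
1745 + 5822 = 7567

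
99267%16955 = 14492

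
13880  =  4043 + 9837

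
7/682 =7/682 = 0.01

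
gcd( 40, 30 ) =10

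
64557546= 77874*829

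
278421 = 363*767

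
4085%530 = 375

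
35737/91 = 2749/7 = 392.71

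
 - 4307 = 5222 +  - 9529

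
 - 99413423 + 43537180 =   -  55876243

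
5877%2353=1171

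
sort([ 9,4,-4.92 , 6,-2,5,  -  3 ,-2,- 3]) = [  -  4.92, - 3,  -  3,  -  2 , - 2,4, 5, 6,  9]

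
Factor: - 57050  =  -2^1*5^2*7^1*163^1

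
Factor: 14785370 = 2^1*5^1*499^1*2963^1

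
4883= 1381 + 3502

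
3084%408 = 228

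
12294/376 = 6147/188 = 32.70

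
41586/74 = 561 + 36/37 =561.97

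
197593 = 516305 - 318712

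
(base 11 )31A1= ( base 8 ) 10201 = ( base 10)4225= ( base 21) 9c4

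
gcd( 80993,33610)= 1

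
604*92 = 55568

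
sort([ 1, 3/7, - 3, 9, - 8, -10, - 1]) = [-10,-8,  -  3 ,  -  1,  3/7, 1, 9 ] 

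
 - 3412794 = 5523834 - 8936628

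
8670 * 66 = 572220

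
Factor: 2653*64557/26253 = 19029969/2917 = 3^2*7^1*379^1*797^1*2917^( - 1 ) 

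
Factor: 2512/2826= 8/9 = 2^3*3^( - 2)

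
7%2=1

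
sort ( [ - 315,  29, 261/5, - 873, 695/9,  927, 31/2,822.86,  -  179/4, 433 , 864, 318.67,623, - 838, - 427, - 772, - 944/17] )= [ - 873, - 838,-772, - 427, - 315,-944/17, - 179/4, 31/2, 29, 261/5, 695/9, 318.67,  433, 623, 822.86,864 , 927]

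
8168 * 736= 6011648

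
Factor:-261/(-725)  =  9/25= 3^2*  5^( - 2 )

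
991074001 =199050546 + 792023455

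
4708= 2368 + 2340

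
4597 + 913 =5510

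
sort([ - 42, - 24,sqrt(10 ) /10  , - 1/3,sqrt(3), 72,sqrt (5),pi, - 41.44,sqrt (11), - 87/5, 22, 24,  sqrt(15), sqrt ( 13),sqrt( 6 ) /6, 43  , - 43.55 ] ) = [ - 43.55, - 42, - 41.44, - 24,-87/5, - 1/3,sqrt ( 10)/10, sqrt (6)/6,sqrt( 3),sqrt( 5),pi,sqrt(11),sqrt(13 ),sqrt(15),22, 24,43,72 ] 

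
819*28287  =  23167053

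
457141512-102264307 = 354877205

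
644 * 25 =16100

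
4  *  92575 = 370300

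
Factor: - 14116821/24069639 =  - 11^( - 1)*71^( - 1)* 10273^( -1)*4705607^1 = - 4705607/8023213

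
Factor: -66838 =-2^1*23^1*1453^1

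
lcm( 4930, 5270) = 152830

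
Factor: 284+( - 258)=2^1 *13^1= 26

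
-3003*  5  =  - 15015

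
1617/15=539/5 = 107.80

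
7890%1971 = 6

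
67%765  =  67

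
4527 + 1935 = 6462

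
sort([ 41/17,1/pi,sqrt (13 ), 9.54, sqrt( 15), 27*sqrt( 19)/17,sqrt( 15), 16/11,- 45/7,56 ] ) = [ - 45/7, 1/pi,  16/11 , 41/17,sqrt( 13 ), sqrt( 15),sqrt( 15 ),27*sqrt ( 19)/17,9.54 , 56]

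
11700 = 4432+7268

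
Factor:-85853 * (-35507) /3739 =3048382471/3739 = 3739^( - 1)*35507^1 * 85853^1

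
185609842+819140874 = 1004750716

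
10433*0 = 0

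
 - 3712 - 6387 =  - 10099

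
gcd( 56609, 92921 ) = 1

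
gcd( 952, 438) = 2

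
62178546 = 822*75643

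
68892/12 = 5741 = 5741.00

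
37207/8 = 37207/8 = 4650.88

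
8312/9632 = 1039/1204  =  0.86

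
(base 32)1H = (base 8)61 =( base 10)49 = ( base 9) 54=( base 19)2b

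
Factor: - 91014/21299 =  - 2^1*3^1*7^1*11^1*19^ ( - 2 )*59^( - 1)*197^1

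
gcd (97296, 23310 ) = 6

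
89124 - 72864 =16260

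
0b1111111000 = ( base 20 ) 2AG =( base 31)11O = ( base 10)1016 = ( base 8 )1770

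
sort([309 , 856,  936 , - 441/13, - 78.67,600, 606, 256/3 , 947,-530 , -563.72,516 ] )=[-563.72, - 530 , - 78.67, - 441/13 , 256/3, 309, 516, 600 , 606,856,936, 947 ]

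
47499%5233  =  402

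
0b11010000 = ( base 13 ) 130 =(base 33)6a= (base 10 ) 208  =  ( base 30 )6s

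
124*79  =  9796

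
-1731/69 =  - 577/23= - 25.09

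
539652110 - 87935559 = 451716551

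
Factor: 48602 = 2^1*19^1 * 1279^1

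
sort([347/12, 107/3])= [ 347/12,107/3] 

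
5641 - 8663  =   - 3022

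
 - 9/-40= 9/40 = 0.23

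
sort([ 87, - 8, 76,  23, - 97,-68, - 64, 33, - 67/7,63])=[-97, - 68,-64,  -  67/7, -8,  23, 33,  63, 76,  87 ]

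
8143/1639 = 8143/1639 = 4.97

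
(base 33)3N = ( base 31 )3t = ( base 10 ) 122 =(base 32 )3q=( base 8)172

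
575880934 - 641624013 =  - 65743079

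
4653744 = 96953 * 48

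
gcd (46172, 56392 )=28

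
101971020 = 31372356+70598664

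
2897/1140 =2 + 617/1140= 2.54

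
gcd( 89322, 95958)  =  6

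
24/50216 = 3/6277  =  0.00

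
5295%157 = 114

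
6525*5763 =37603575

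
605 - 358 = 247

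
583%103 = 68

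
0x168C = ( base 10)5772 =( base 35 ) 4ow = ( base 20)E8C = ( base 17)12g9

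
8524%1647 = 289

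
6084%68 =32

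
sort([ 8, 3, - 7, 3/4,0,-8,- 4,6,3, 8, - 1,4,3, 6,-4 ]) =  [ - 8, - 7, - 4,-4,-1, 0,3/4,3 , 3,  3,  4,6,6, 8, 8 ]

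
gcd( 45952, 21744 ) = 16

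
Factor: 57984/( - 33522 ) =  - 2^6*37^( - 1)  =  - 64/37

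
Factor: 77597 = 13^1 * 47^1 * 127^1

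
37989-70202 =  - 32213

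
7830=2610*3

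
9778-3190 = 6588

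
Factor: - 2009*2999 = - 6024991 = - 7^2*41^1 * 2999^1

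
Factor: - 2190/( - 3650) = 3/5 = 3^1*5^( - 1)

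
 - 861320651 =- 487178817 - 374141834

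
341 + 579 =920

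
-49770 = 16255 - 66025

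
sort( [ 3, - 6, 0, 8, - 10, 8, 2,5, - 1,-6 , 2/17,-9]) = [ - 10, - 9,- 6,-6, - 1,0,2/17,2,3,  5,  8, 8]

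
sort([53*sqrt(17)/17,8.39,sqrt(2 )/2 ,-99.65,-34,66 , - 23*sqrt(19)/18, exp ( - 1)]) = [ - 99.65, -34, - 23*sqrt(19)/18,exp( - 1 ),sqrt(2 ) /2,8.39, 53*sqrt( 17)/17,66 ] 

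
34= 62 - 28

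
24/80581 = 24/80581=0.00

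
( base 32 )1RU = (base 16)77E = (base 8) 3576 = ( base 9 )2561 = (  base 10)1918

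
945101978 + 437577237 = 1382679215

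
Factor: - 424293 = -3^1 * 233^1*607^1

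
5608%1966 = 1676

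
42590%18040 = 6510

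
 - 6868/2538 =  - 3+ 373/1269 = - 2.71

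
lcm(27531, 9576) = 220248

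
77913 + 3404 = 81317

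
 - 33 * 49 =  - 1617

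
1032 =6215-5183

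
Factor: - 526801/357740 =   -  913/620 = -2^( - 2)*5^( - 1)*11^1*31^( - 1 ) * 83^1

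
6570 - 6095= 475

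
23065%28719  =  23065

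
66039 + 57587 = 123626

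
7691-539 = 7152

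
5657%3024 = 2633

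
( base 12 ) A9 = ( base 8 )201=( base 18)73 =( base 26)4p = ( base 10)129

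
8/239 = 8/239 = 0.03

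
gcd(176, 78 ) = 2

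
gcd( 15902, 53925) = 1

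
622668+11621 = 634289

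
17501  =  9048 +8453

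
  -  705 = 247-952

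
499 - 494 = 5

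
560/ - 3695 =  -1+ 627/739 =-0.15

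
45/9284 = 45/9284  =  0.00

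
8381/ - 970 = - 9 +349/970 = - 8.64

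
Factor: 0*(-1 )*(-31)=0 = 0^1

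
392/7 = 56 = 56.00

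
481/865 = 481/865 =0.56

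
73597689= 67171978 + 6425711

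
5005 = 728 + 4277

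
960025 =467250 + 492775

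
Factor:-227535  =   - 3^1 * 5^1*7^1*11^1*197^1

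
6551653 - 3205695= 3345958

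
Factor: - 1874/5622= -3^( - 1) = - 1/3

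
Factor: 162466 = 2^1*81233^1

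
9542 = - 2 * (- 4771)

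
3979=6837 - 2858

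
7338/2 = 3669 = 3669.00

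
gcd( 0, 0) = 0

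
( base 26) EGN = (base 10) 9903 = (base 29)bme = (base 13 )467a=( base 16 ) 26af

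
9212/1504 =49/8= 6.12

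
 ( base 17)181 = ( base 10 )426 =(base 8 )652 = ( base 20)116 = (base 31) dn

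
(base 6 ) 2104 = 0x1D8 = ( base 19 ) 15g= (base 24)JG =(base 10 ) 472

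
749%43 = 18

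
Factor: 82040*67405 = 5529906200=2^3*5^2 *7^1*13^1 * 17^1*61^1*293^1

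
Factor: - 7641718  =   - 2^1*7^1 * 89^1* 6133^1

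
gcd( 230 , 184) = 46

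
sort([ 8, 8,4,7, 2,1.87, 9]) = [1.87,  2, 4 , 7, 8, 8,9]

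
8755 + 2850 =11605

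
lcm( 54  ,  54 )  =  54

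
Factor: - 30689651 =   -  3511^1*8741^1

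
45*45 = 2025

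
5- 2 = 3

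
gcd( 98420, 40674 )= 2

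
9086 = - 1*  ( - 9086 ) 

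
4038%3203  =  835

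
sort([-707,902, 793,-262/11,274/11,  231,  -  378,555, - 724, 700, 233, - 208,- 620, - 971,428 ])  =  [ - 971,-724,-707, - 620, - 378,-208,- 262/11,274/11 , 231,233,  428 , 555, 700,793,902] 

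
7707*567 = 4369869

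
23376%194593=23376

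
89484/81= 1104 + 20/27 = 1104.74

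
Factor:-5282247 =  - 3^1*19^1*92671^1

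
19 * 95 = 1805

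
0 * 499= 0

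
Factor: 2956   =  2^2*739^1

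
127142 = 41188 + 85954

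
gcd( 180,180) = 180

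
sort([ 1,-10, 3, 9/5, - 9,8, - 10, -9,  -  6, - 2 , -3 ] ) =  [ - 10, - 10, - 9,-9,-6, - 3, - 2, 1, 9/5 , 3, 8 ]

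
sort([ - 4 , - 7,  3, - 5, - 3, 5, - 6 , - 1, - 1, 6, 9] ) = [ - 7, - 6, - 5, - 4,-3, - 1, - 1,3,  5,  6,9]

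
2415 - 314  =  2101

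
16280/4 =4070 = 4070.00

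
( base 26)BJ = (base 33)98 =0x131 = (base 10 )305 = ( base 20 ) f5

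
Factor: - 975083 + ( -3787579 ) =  -2^1*3^1 * 793777^1  =  -4762662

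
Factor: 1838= 2^1*919^1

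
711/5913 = 79/657 =0.12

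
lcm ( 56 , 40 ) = 280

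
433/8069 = 433/8069 = 0.05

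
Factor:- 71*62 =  - 2^1*31^1*71^1  =  - 4402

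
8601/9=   2867/3  =  955.67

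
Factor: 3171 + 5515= 8686 = 2^1*43^1*101^1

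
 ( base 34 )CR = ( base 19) 13h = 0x1b3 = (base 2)110110011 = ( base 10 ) 435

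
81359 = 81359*1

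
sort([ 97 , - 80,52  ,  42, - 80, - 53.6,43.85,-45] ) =[-80, - 80, - 53.6,- 45,42, 43.85, 52, 97]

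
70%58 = 12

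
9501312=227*41856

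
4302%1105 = 987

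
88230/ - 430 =-8823/43 = - 205.19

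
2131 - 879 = 1252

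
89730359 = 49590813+40139546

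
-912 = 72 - 984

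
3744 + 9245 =12989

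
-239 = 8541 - 8780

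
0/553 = 0= 0.00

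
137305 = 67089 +70216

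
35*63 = 2205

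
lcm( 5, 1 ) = 5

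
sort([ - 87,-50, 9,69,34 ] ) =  [ - 87, - 50, 9,34,69]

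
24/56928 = 1/2372 = 0.00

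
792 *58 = 45936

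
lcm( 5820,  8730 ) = 17460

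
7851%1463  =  536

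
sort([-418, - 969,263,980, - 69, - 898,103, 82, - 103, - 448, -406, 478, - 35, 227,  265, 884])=[ - 969, - 898,  -  448, - 418 , - 406, - 103,-69, - 35 , 82, 103, 227 , 263,265, 478, 884,980]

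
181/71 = 2+39/71 = 2.55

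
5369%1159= 733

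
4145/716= 4145/716  =  5.79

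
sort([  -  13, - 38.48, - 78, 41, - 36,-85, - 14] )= [ - 85, - 78,-38.48, - 36, - 14, - 13, 41] 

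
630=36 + 594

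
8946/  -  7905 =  - 2 + 2288/2635 = -1.13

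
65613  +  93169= 158782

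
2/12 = 1/6 = 0.17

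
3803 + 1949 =5752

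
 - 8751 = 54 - 8805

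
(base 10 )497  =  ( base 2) 111110001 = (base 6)2145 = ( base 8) 761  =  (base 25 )JM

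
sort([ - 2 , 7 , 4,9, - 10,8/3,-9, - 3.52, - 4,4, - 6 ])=[-10, - 9, - 6, - 4, - 3.52,- 2,8/3,4,  4,7,9]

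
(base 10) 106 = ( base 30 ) 3G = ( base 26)42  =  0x6a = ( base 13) 82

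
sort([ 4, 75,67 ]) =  [ 4,67 , 75]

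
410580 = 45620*9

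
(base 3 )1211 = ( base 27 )1m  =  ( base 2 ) 110001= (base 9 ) 54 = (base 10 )49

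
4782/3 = 1594 = 1594.00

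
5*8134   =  40670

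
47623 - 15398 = 32225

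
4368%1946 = 476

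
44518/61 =44518/61 = 729.80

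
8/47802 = 4/23901 = 0.00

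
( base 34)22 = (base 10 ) 70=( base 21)37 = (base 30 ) 2A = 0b1000110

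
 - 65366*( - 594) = 38827404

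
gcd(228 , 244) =4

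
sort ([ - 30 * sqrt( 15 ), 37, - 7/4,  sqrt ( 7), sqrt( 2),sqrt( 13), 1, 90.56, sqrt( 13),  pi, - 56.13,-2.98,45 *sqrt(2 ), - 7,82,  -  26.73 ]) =[ - 30 * sqrt( 15), - 56.13, - 26.73,-7,  -  2.98, - 7/4, 1, sqrt( 2), sqrt(7), pi, sqrt( 13 ), sqrt( 13), 37, 45*  sqrt(2 ) , 82 , 90.56 ] 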